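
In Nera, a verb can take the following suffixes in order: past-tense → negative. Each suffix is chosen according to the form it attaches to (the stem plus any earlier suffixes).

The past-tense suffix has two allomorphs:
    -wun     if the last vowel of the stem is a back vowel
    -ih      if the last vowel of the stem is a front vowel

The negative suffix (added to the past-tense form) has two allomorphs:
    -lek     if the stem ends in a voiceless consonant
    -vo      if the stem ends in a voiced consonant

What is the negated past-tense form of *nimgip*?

nimgipihlek

*nimgip* — last vowel /i/ (a front vowel) → -ih → *nimgipih*.
The past-tense form *nimgipih* — final consonant /h/ (voiceless) → -lek → *nimgipihlek*.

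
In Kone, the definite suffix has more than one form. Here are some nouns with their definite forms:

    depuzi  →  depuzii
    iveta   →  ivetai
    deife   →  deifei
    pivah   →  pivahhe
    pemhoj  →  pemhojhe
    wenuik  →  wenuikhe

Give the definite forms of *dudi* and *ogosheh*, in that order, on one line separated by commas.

Looking at the final sound of each stem: -he when the stem ends in a consonant (*pivah*, *pemhoj*, *wenuik*); -i when the stem ends in a vowel (*depuzi*, *iveta*, *deife*).
Since the final sound of *dudi* is /i/ (a vowel), it takes -i, giving *dudii*.
*ogosheh* — final sound /h/ (a consonant) → -he → *ogoshehhe*.

dudii, ogoshehhe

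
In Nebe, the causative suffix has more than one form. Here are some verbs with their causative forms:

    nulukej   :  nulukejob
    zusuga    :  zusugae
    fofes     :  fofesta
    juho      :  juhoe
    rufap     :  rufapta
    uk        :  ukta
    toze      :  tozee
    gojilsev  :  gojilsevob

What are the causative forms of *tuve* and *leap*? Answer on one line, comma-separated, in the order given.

The pattern is voicing of the final sound: -ta when the stem ends in a voiceless consonant (*fofes*, *rufap*, *uk*); -ob when the stem ends in a voiced consonant (*nulukej*, *gojilsev*); -e when the stem ends in a vowel (*zusuga*, *juho*, *toze*).
*tuve*: final sound = /e/, a vowel → -e → *tuvee*.
*leap* — final sound /p/ (a voiceless consonant) → -ta → *leapta*.

tuvee, leapta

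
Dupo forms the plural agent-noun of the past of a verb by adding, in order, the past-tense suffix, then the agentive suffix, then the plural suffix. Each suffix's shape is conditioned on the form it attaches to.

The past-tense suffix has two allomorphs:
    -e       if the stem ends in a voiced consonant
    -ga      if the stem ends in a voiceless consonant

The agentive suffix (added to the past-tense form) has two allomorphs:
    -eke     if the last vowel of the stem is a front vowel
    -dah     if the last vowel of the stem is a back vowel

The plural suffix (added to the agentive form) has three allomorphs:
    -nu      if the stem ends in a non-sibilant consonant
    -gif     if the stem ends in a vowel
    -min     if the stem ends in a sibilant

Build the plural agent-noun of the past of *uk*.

The final consonant of *uk* is /k/, which is voiceless, so the past-tense suffix is -ga, giving *ukga*.
The past-tense form *ukga* — last vowel /a/ (a back vowel) → -dah → *ukgadah*.
The agentive form *ukgadah*: final sound = /h/, a non-sibilant consonant → -nu → *ukgadahnu*.

ukgadahnu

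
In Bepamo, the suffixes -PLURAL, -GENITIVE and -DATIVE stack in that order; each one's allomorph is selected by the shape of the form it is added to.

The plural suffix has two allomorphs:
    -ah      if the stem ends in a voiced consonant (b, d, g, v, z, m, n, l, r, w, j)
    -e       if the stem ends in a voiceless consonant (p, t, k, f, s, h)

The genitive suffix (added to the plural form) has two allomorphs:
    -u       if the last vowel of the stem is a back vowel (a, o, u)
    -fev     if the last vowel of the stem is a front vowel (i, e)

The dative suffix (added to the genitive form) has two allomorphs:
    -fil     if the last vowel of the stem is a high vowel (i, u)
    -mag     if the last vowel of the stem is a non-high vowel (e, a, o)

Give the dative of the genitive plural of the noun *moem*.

moemahufil

*moem*: final consonant = /m/, voiced → -ah → *moemah*.
The plural form *moemah* — last vowel /a/ (a back vowel) → -u → *moemahu*.
Since the last vowel of the genitive form *moemahu* is /u/ (a high vowel), it takes -fil, giving *moemahufil*.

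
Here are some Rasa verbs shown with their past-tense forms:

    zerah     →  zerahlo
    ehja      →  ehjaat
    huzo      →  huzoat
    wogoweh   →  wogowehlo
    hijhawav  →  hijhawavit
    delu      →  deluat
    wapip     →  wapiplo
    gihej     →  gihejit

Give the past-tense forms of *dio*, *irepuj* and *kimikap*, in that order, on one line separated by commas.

dioat, irepujit, kimikaplo

The suffix is conditioned by the final sound: -lo when the stem ends in a voiceless consonant (*zerah*, *wogoweh*, *wapip*); -it when the stem ends in a voiced consonant (*hijhawav*, *gihej*); -at when the stem ends in a vowel (*ehja*, *huzo*, *delu*).
The final sound of *dio* is /o/, which is a vowel, so the suffix is -at, giving *dioat*.
*irepuj* — final sound /j/ (a voiced consonant) → -it → *irepujit*.
*kimikap*: final sound = /p/, a voiceless consonant → -lo → *kimikaplo*.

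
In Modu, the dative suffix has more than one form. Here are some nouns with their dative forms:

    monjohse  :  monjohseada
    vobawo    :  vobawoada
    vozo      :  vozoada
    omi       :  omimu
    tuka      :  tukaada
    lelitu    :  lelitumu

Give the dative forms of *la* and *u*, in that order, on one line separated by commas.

laada, umu

Looking at the last vowel of each stem: -mu when the last vowel of the stem is a high vowel (*omi*, *lelitu*); -ada when the last vowel of the stem is a non-high vowel (*monjohse*, *vobawo*, *vozo*, *tuka*).
The last vowel of *la* is /a/, which is a non-high vowel, so the suffix is -ada, giving *laada*.
*u* — last vowel /u/ (a high vowel) → -mu → *umu*.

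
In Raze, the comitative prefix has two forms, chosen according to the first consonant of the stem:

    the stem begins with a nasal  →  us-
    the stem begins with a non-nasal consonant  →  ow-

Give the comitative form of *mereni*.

*mereni*: first consonant = /m/, a nasal → us- → *usmereni*.

usmereni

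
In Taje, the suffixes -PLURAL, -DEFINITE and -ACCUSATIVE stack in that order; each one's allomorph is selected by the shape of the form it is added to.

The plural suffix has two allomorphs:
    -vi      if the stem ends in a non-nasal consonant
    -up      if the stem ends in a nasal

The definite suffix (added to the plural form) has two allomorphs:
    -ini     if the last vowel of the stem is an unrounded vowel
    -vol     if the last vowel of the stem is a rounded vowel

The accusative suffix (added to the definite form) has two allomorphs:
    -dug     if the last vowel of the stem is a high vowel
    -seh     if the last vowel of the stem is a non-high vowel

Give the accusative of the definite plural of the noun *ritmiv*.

ritmivviinidug

The final consonant of *ritmiv* is /v/, which is non-nasal, so the plural suffix is -vi, giving *ritmivvi*.
Since the last vowel of the plural form *ritmivvi* is /i/ (an unrounded vowel), it takes -ini, giving *ritmivviini*.
Since the last vowel of the definite form *ritmivviini* is /i/ (a high vowel), it takes -dug, giving *ritmivviinidug*.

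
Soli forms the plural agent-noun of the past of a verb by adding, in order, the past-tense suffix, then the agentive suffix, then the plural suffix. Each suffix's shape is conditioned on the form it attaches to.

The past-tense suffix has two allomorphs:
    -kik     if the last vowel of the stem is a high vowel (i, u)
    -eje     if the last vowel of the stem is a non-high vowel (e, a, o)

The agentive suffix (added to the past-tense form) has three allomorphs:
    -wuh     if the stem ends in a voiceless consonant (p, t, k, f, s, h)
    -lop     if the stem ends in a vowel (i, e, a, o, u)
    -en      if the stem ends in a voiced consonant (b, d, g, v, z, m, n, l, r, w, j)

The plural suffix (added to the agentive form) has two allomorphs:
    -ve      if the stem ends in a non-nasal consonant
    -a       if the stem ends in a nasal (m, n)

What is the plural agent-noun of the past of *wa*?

The last vowel of *wa* is /a/, which is a non-high vowel, so the past-tense suffix is -eje, giving *waeje*.
The past-tense form *waeje* — final sound /e/ (a vowel) → -lop → *waejelop*.
The agentive form *waejelop* — final consonant /p/ (non-nasal) → -ve → *waejelopve*.

waejelopve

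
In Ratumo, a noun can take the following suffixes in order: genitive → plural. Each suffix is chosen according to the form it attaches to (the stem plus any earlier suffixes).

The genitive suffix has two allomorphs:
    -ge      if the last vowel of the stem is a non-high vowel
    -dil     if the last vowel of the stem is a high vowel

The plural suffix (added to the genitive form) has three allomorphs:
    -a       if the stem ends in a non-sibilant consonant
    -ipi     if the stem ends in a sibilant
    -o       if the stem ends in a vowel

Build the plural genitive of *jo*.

Since the last vowel of *jo* is /o/ (a non-high vowel), it takes -ge, giving *joge*.
The genitive form *joge*: final sound = /e/, a vowel → -o → *jogeo*.

jogeo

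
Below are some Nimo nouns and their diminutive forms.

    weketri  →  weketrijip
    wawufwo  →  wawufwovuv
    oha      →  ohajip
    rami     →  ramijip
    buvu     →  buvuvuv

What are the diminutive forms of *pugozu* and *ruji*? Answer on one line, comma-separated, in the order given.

pugozuvuv, rujijip

Looking at the last vowel of each stem: -vuv when the last vowel of the stem is a rounded vowel (*wawufwo*, *buvu*); -jip when the last vowel of the stem is an unrounded vowel (*weketri*, *oha*, *rami*).
*pugozu*: last vowel = /u/, a rounded vowel → -vuv → *pugozuvuv*.
*ruji* — last vowel /i/ (an unrounded vowel) → -jip → *rujijip*.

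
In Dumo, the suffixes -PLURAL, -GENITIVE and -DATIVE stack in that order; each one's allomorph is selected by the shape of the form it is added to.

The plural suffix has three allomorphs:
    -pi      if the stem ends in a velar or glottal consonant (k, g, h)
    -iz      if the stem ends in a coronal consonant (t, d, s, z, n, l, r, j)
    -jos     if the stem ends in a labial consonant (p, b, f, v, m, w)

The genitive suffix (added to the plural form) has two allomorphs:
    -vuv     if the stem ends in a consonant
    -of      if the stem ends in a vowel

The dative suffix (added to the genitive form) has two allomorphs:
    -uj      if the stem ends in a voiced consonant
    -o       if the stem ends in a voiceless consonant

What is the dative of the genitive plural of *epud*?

*epud*: final consonant = /d/, coronal → -iz → *epudiz*.
The plural form *epudiz* — final sound /z/ (a consonant) → -vuv → *epudizvuv*.
The genitive form *epudizvuv* — final consonant /v/ (voiced) → -uj → *epudizvuvuj*.

epudizvuvuj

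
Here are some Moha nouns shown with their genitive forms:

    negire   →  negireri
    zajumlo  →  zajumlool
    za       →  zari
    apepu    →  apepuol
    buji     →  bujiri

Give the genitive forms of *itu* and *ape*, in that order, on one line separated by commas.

ituol, aperi

The suffix is conditioned by the last vowel: -ol when the last vowel of the stem is a rounded vowel (*zajumlo*, *apepu*); -ri when the last vowel of the stem is an unrounded vowel (*negire*, *za*, *buji*).
*itu*: last vowel = /u/, a rounded vowel → -ol → *ituol*.
Since the last vowel of *ape* is /e/ (an unrounded vowel), it takes -ri, giving *aperi*.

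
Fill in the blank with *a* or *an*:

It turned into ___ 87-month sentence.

The indefinite article is chosen by the initial *sound* of the following word, not its spelling.
The number *87* is spoken "eighty-…", beginning with /ˈeɪti/ — a vowel sound.
So the article is *an*: It turned into an 87-month sentence.

an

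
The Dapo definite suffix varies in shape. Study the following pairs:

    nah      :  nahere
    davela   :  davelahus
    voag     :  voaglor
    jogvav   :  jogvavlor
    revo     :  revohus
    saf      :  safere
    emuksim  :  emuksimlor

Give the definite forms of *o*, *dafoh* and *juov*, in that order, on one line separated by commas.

ohus, dafohere, juovlor

The alternation tracks the final sound of the stem — -ere when the stem ends in a voiceless consonant (*nah*, *saf*); -lor when the stem ends in a voiced consonant (*voag*, *jogvav*, *emuksim*); -hus when the stem ends in a vowel (*davela*, *revo*).
*o* — final sound /o/ (a vowel) → -hus → *ohus*.
*dafoh* — final sound /h/ (a voiceless consonant) → -ere → *dafohere*.
*juov*: final sound = /v/, a voiced consonant → -lor → *juovlor*.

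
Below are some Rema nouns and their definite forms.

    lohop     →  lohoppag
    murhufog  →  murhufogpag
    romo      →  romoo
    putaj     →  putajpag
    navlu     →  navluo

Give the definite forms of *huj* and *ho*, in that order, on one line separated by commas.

hujpag, hoo

Looking at the final sound of each stem: -pag when the stem ends in a consonant (*lohop*, *murhufog*, *putaj*); -o when the stem ends in a vowel (*romo*, *navlu*).
Since the final sound of *huj* is /j/ (a consonant), it takes -pag, giving *hujpag*.
Since the final sound of *ho* is /o/ (a vowel), it takes -o, giving *hoo*.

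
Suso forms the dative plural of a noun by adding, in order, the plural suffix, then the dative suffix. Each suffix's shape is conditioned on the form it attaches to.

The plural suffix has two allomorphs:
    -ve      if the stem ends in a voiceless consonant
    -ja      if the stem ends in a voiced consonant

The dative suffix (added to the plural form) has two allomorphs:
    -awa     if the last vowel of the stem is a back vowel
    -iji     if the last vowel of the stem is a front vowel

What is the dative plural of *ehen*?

ehenjaawa

*ehen*: final consonant = /n/, voiced → -ja → *ehenja*.
The plural form *ehenja* — last vowel /a/ (a back vowel) → -awa → *ehenjaawa*.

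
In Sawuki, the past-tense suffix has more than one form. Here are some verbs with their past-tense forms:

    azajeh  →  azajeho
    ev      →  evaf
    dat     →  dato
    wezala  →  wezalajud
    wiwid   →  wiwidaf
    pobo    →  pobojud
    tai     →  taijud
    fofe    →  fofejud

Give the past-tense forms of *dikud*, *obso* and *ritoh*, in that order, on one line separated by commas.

dikudaf, obsojud, ritoho

The pattern is voicing of the final sound: -o when the stem ends in a voiceless consonant (*azajeh*, *dat*); -af when the stem ends in a voiced consonant (*ev*, *wiwid*); -jud when the stem ends in a vowel (*wezala*, *pobo*, *tai*, *fofe*).
*dikud* — final sound /d/ (a voiced consonant) → -af → *dikudaf*.
*obso*: final sound = /o/, a vowel → -jud → *obsojud*.
*ritoh* — final sound /h/ (a voiceless consonant) → -o → *ritoho*.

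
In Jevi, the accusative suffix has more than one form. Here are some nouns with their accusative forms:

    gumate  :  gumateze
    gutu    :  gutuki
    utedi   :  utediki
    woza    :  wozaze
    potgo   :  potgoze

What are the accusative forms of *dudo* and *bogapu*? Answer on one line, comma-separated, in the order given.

dudoze, bogapuki

The alternation tracks the last vowel of the stem — -ki when the last vowel of the stem is a high vowel (*gutu*, *utedi*); -ze when the last vowel of the stem is a non-high vowel (*gumate*, *woza*, *potgo*).
The last vowel of *dudo* is /o/, which is a non-high vowel, so the suffix is -ze, giving *dudoze*.
*bogapu*: last vowel = /u/, a high vowel → -ki → *bogapuki*.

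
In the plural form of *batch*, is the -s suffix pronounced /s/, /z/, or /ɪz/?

The stem *batch* ends in a sibilant (/s, z, ʃ, ʒ, tʃ, dʒ/).
The plural suffix surfaces as /ɪz/ after sibilants, /s/ after other voiceless consonants, and /z/ after other voiced sounds.
So the plural -s on *batch* is pronounced /ɪz/.

/ɪz/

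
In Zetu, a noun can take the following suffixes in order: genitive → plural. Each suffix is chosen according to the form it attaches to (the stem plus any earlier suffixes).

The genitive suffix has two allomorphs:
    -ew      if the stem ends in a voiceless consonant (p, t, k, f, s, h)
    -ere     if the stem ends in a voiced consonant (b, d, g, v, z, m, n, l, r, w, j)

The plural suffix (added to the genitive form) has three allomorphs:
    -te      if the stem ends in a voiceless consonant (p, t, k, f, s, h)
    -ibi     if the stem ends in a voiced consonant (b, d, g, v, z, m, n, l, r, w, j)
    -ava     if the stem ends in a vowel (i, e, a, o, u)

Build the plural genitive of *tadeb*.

*tadeb*: final consonant = /b/, voiced → -ere → *tadebere*.
The genitive form *tadebere*: final sound = /e/, a vowel → -ava → *tadebereava*.

tadebereava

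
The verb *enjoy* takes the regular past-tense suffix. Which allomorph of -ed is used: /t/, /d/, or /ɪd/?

The stem *enjoy* ends in a voiced sound other than /d/.
The -ed suffix is realized as /ɪd/ after /t, d/; as /t/ after other voiceless consonants; and as /d/ after other voiced sounds.
So -ed on *enjoy* is pronounced /d/.

/d/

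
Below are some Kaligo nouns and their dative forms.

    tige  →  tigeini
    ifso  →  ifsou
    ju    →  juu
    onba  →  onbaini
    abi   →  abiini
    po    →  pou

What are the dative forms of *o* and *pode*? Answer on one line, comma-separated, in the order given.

ou, podeini

Looking at the last vowel of each stem: -u when the last vowel of the stem is a rounded vowel (*ifso*, *ju*, *po*); -ini when the last vowel of the stem is an unrounded vowel (*tige*, *onba*, *abi*).
The last vowel of *o* is /o/, which is a rounded vowel, so the suffix is -u, giving *ou*.
*pode* — last vowel /e/ (an unrounded vowel) → -ini → *podeini*.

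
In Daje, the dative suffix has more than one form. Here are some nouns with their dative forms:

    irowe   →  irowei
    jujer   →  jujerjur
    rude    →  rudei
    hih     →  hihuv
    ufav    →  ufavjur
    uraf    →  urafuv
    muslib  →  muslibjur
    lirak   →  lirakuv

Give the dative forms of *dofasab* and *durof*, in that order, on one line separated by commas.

Looking at the final sound of each stem: -uv when the stem ends in a voiceless consonant (*hih*, *uraf*, *lirak*); -jur when the stem ends in a voiced consonant (*jujer*, *ufav*, *muslib*); -i when the stem ends in a vowel (*irowe*, *rude*).
The final sound of *dofasab* is /b/, which is a voiced consonant, so the suffix is -jur, giving *dofasabjur*.
*durof* — final sound /f/ (a voiceless consonant) → -uv → *durofuv*.

dofasabjur, durofuv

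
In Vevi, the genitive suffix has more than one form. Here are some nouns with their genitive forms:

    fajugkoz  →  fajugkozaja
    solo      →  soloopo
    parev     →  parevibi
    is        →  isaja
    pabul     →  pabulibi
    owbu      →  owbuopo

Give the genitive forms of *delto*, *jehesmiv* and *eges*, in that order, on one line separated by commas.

The suffix is conditioned by the final sound: -aja when the stem ends in a sibilant (*fajugkoz*, *is*); -ibi when the stem ends in a non-sibilant consonant (*parev*, *pabul*); -opo when the stem ends in a vowel (*solo*, *owbu*).
*delto* — final sound /o/ (a vowel) → -opo → *deltoopo*.
The final sound of *jehesmiv* is /v/, which is a non-sibilant consonant, so the suffix is -ibi, giving *jehesmivibi*.
The final sound of *eges* is /s/, which is a sibilant, so the suffix is -aja, giving *egesaja*.

deltoopo, jehesmivibi, egesaja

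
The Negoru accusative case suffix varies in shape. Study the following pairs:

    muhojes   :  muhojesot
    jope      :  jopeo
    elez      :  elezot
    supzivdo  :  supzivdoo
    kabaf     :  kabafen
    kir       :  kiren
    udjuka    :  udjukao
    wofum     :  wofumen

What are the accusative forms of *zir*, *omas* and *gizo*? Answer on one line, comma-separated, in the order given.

ziren, omasot, gizoo

Looking at the final sound of each stem: -ot when the stem ends in a sibilant (*muhojes*, *elez*); -en when the stem ends in a non-sibilant consonant (*kabaf*, *kir*, *wofum*); -o when the stem ends in a vowel (*jope*, *supzivdo*, *udjuka*).
*zir*: final sound = /r/, a non-sibilant consonant → -en → *ziren*.
Since the final sound of *omas* is /s/ (a sibilant), it takes -ot, giving *omasot*.
Since the final sound of *gizo* is /o/ (a vowel), it takes -o, giving *gizoo*.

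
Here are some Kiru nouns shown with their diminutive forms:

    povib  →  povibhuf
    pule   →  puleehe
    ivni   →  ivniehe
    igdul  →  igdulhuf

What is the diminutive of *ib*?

ibhuf

Looking at the final sound of each stem: -huf when the stem ends in a consonant (*povib*, *igdul*); -ehe when the stem ends in a vowel (*pule*, *ivni*).
*ib* — final sound /b/ (a consonant) → -huf → *ibhuf*.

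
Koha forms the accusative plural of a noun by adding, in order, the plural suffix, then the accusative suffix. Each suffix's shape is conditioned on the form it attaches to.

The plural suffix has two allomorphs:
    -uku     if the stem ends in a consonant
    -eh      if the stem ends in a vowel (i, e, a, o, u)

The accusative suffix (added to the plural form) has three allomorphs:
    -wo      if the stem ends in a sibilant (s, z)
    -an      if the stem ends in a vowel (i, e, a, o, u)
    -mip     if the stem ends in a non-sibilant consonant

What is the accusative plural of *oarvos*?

oarvosukuan

*oarvos*: final sound = /s/, a consonant → -uku → *oarvosuku*.
Since the final sound of the plural form *oarvosuku* is /u/ (a vowel), it takes -an, giving *oarvosukuan*.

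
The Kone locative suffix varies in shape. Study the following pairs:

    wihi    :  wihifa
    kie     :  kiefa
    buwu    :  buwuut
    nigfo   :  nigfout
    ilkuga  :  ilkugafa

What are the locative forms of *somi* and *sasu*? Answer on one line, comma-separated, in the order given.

somifa, sasuut

The alternation tracks the last vowel of the stem — -ut when the last vowel of the stem is a rounded vowel (*buwu*, *nigfo*); -fa when the last vowel of the stem is an unrounded vowel (*wihi*, *kie*, *ilkuga*).
Since the last vowel of *somi* is /i/ (an unrounded vowel), it takes -fa, giving *somifa*.
The last vowel of *sasu* is /u/, which is a rounded vowel, so the suffix is -ut, giving *sasuut*.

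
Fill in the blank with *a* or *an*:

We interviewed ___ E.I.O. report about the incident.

an

The indefinite article is chosen by the initial *sound* of the following word, not its spelling.
The initialism *E.I.O.* is read letter by letter; the first letter, E, is pronounced /iː/, which begins with a vowel sound.
So the article is *an*: We interviewed an E.I.O. report about the incident.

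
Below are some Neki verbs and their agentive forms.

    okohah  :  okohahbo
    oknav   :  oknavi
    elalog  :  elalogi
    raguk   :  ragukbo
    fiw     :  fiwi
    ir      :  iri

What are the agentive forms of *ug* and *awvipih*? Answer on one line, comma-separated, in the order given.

ugi, awvipihbo

The pattern is voicing of the final consonant: -bo when the stem ends in a voiceless consonant (*okohah*, *raguk*); -i when the stem ends in a voiced consonant (*oknav*, *elalog*, *fiw*, *ir*).
*ug* — final consonant /g/ (voiced) → -i → *ugi*.
*awvipih*: final consonant = /h/, voiceless → -bo → *awvipihbo*.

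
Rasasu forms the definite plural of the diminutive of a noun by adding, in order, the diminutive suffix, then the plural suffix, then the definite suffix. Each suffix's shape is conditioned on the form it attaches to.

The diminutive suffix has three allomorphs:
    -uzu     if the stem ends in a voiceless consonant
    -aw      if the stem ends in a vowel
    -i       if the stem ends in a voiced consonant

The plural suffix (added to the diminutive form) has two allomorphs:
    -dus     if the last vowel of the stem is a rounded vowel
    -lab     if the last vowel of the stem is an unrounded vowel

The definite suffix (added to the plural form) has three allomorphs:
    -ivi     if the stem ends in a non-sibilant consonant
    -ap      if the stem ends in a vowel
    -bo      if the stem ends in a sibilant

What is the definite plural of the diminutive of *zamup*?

zamupuzudusbo

*zamup* — final sound /p/ (a voiceless consonant) → -uzu → *zamupuzu*.
Since the last vowel of the diminutive form *zamupuzu* is /u/ (a rounded vowel), it takes -dus, giving *zamupuzudus*.
The plural form *zamupuzudus*: final sound = /s/, a sibilant → -bo → *zamupuzudusbo*.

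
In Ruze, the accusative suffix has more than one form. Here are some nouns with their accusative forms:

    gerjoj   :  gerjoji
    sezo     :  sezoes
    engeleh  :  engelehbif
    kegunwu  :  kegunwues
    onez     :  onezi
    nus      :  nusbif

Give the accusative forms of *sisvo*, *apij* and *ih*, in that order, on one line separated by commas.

The pattern is voicing of the final sound: -bif when the stem ends in a voiceless consonant (*engeleh*, *nus*); -i when the stem ends in a voiced consonant (*gerjoj*, *onez*); -es when the stem ends in a vowel (*sezo*, *kegunwu*).
The final sound of *sisvo* is /o/, which is a vowel, so the suffix is -es, giving *sisvoes*.
The final sound of *apij* is /j/, which is a voiced consonant, so the suffix is -i, giving *apiji*.
*ih*: final sound = /h/, a voiceless consonant → -bif → *ihbif*.

sisvoes, apiji, ihbif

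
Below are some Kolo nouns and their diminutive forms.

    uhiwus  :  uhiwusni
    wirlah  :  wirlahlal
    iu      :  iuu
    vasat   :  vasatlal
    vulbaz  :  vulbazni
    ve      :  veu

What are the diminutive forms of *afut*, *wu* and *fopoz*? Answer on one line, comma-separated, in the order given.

afutlal, wuu, fopozni

The pattern is sibilance of the final sound: -ni when the stem ends in a sibilant (*uhiwus*, *vulbaz*); -lal when the stem ends in a non-sibilant consonant (*wirlah*, *vasat*); -u when the stem ends in a vowel (*iu*, *ve*).
*afut* — final sound /t/ (a non-sibilant consonant) → -lal → *afutlal*.
*wu* — final sound /u/ (a vowel) → -u → *wuu*.
*fopoz*: final sound = /z/, a sibilant → -ni → *fopozni*.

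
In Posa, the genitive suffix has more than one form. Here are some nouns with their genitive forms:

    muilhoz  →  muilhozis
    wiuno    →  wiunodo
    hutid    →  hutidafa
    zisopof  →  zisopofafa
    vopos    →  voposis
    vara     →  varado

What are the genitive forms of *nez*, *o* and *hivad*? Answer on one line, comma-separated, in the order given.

nezis, odo, hivadafa

The suffix is conditioned by the final sound: -is when the stem ends in a sibilant (*muilhoz*, *vopos*); -afa when the stem ends in a non-sibilant consonant (*hutid*, *zisopof*); -do when the stem ends in a vowel (*wiuno*, *vara*).
*nez*: final sound = /z/, a sibilant → -is → *nezis*.
The final sound of *o* is /o/, which is a vowel, so the suffix is -do, giving *odo*.
*hivad*: final sound = /d/, a non-sibilant consonant → -afa → *hivadafa*.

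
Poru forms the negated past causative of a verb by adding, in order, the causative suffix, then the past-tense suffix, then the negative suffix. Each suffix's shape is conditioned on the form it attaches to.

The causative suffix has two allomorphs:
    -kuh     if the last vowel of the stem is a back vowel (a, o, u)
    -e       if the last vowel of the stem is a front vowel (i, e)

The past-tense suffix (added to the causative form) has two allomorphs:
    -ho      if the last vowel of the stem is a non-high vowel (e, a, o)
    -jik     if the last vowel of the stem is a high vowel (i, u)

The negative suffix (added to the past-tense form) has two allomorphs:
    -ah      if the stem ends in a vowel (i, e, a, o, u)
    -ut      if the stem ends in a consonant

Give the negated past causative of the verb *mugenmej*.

*mugenmej*: last vowel = /e/, a front vowel → -e → *mugenmeje*.
The causative form *mugenmeje* — last vowel /e/ (a non-high vowel) → -ho → *mugenmejeho*.
The past-tense form *mugenmejeho*: final sound = /o/, a vowel → -ah → *mugenmejehoah*.

mugenmejehoah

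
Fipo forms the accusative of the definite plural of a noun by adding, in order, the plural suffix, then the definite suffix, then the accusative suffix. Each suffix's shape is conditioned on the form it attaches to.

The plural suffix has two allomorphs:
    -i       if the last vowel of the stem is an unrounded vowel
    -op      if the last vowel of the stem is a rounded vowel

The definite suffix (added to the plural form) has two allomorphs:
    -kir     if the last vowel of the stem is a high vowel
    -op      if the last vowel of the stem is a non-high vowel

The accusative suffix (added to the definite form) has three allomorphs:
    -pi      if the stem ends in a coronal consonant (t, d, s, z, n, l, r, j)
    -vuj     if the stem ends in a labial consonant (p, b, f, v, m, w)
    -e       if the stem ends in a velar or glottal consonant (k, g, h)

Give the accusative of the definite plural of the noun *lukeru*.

Since the last vowel of *lukeru* is /u/ (a rounded vowel), it takes -op, giving *lukeruop*.
The plural form *lukeruop* — last vowel /o/ (a non-high vowel) → -op → *lukeruopop*.
The final consonant of the definite form *lukeruopop* is /p/, which is labial, so the accusative suffix is -vuj, giving *lukeruopopvuj*.

lukeruopopvuj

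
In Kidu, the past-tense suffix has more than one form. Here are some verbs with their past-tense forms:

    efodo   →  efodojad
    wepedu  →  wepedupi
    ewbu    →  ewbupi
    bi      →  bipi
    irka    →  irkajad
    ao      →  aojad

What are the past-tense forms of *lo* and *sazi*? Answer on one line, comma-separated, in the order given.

The suffix is conditioned by the last vowel: -pi when the last vowel of the stem is a high vowel (*wepedu*, *ewbu*, *bi*); -jad when the last vowel of the stem is a non-high vowel (*efodo*, *irka*, *ao*).
Since the last vowel of *lo* is /o/ (a non-high vowel), it takes -jad, giving *lojad*.
The last vowel of *sazi* is /i/, which is a high vowel, so the suffix is -pi, giving *sazipi*.

lojad, sazipi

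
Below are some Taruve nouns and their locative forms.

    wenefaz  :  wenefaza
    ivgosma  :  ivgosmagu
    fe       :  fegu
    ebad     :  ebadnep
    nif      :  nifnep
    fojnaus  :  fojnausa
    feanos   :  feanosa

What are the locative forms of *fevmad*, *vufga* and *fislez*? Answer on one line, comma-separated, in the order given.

fevmadnep, vufgagu, fisleza

The pattern is sibilance of the final sound: -a when the stem ends in a sibilant (*wenefaz*, *fojnaus*, *feanos*); -nep when the stem ends in a non-sibilant consonant (*ebad*, *nif*); -gu when the stem ends in a vowel (*ivgosma*, *fe*).
Since the final sound of *fevmad* is /d/ (a non-sibilant consonant), it takes -nep, giving *fevmadnep*.
The final sound of *vufga* is /a/, which is a vowel, so the suffix is -gu, giving *vufgagu*.
Since the final sound of *fislez* is /z/ (a sibilant), it takes -a, giving *fisleza*.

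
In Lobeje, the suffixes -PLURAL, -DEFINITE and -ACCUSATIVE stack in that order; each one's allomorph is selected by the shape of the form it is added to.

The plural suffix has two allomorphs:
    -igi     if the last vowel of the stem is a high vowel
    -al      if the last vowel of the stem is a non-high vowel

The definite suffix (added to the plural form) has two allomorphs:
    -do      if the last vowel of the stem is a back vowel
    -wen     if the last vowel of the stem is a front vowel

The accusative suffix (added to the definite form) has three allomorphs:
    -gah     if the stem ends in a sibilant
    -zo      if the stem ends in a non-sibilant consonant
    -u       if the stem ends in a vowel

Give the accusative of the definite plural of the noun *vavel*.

Since the last vowel of *vavel* is /e/ (a non-high vowel), it takes -al, giving *vavelal*.
The plural form *vavelal*: last vowel = /a/, a back vowel → -do → *vavelaldo*.
The definite form *vavelaldo*: final sound = /o/, a vowel → -u → *vavelaldou*.

vavelaldou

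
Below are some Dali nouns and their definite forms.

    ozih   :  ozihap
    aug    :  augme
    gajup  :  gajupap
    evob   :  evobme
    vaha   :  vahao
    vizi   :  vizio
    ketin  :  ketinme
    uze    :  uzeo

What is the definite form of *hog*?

hogme

The alternation tracks the final sound of the stem — -ap when the stem ends in a voiceless consonant (*ozih*, *gajup*); -me when the stem ends in a voiced consonant (*aug*, *evob*, *ketin*); -o when the stem ends in a vowel (*vaha*, *vizi*, *uze*).
Since the final sound of *hog* is /g/ (a voiced consonant), it takes -me, giving *hogme*.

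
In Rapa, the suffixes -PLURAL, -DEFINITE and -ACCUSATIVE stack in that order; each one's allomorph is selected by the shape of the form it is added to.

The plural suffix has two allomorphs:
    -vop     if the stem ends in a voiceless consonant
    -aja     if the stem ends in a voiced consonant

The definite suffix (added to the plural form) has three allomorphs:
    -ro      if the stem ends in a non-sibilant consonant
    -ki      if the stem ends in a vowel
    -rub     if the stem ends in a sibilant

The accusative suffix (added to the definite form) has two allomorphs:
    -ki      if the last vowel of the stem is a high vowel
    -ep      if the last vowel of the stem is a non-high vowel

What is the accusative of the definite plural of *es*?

*es* — final consonant /s/ (voiceless) → -vop → *esvop*.
Since the final sound of the plural form *esvop* is /p/ (a non-sibilant consonant), it takes -ro, giving *esvopro*.
Since the last vowel of the definite form *esvopro* is /o/ (a non-high vowel), it takes -ep, giving *esvoproep*.

esvoproep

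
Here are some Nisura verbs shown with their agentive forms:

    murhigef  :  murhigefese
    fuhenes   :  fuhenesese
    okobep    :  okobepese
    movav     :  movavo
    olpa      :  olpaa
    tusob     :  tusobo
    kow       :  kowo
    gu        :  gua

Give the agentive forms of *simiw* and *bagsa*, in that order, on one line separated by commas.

simiwo, bagsaa

The suffix is conditioned by the final sound: -ese when the stem ends in a voiceless consonant (*murhigef*, *fuhenes*, *okobep*); -o when the stem ends in a voiced consonant (*movav*, *tusob*, *kow*); -a when the stem ends in a vowel (*olpa*, *gu*).
*simiw*: final sound = /w/, a voiced consonant → -o → *simiwo*.
*bagsa* — final sound /a/ (a vowel) → -a → *bagsaa*.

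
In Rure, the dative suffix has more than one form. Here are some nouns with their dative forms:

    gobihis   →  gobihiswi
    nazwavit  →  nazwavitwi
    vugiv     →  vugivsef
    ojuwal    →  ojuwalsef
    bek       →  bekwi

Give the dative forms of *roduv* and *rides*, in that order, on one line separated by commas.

The pattern is voicing of the final consonant: -wi when the stem ends in a voiceless consonant (*gobihis*, *nazwavit*, *bek*); -sef when the stem ends in a voiced consonant (*vugiv*, *ojuwal*).
Since the final consonant of *roduv* is /v/ (voiced), it takes -sef, giving *roduvsef*.
The final consonant of *rides* is /s/, which is voiceless, so the suffix is -wi, giving *rideswi*.

roduvsef, rideswi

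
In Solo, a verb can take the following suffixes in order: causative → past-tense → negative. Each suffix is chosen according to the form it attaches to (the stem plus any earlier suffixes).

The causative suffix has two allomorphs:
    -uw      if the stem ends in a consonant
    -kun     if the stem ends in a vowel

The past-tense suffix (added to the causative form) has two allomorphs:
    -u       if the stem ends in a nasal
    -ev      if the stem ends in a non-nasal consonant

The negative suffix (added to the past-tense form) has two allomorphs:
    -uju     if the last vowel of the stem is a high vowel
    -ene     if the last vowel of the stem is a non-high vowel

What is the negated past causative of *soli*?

solikunuuju

The final sound of *soli* is /i/, which is a vowel, so the causative suffix is -kun, giving *solikun*.
The causative form *solikun*: final consonant = /n/, a nasal → -u → *solikunu*.
The last vowel of the past-tense form *solikunu* is /u/, which is a high vowel, so the negative suffix is -uju, giving *solikunuuju*.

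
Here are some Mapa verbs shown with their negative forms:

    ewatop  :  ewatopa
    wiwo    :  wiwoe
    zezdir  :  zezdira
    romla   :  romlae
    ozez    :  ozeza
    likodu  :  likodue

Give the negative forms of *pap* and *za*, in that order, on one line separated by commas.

papa, zae

The pattern is consonant vs. vowel: -a when the stem ends in a consonant (*ewatop*, *zezdir*, *ozez*); -e when the stem ends in a vowel (*wiwo*, *romla*, *likodu*).
*pap* — final sound /p/ (a consonant) → -a → *papa*.
Since the final sound of *za* is /a/ (a vowel), it takes -e, giving *zae*.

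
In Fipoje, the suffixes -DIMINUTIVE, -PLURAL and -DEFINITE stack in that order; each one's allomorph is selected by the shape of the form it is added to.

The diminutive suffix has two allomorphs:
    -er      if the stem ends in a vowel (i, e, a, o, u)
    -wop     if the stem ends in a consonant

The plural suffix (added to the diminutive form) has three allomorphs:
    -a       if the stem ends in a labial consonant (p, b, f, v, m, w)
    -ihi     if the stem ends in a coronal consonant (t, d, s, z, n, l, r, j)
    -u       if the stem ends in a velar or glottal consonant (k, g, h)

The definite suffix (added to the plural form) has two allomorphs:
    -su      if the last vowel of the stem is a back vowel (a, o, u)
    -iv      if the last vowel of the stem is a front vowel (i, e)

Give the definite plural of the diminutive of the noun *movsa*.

*movsa* — final sound /a/ (a vowel) → -er → *movsaer*.
The diminutive form *movsaer*: final consonant = /r/, coronal → -ihi → *movsaerihi*.
The plural form *movsaerihi* — last vowel /i/ (a front vowel) → -iv → *movsaerihiiv*.

movsaerihiiv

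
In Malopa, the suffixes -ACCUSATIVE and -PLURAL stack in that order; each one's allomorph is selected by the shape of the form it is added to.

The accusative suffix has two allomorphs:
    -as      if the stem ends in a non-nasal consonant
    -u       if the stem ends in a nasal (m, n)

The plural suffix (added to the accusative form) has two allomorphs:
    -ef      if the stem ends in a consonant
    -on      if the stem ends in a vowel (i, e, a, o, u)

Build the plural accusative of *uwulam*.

uwulamuon

*uwulam* — final consonant /m/ (a nasal) → -u → *uwulamu*.
The final sound of the accusative form *uwulamu* is /u/, which is a vowel, so the plural suffix is -on, giving *uwulamuon*.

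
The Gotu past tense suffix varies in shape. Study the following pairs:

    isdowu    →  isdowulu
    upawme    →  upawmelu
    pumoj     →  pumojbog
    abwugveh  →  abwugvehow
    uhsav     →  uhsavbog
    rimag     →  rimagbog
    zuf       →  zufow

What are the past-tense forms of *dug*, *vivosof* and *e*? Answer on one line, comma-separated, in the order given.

dugbog, vivosofow, elu

The pattern is voicing of the final sound: -ow when the stem ends in a voiceless consonant (*abwugveh*, *zuf*); -bog when the stem ends in a voiced consonant (*pumoj*, *uhsav*, *rimag*); -lu when the stem ends in a vowel (*isdowu*, *upawme*).
*dug* — final sound /g/ (a voiced consonant) → -bog → *dugbog*.
*vivosof*: final sound = /f/, a voiceless consonant → -ow → *vivosofow*.
Since the final sound of *e* is /e/ (a vowel), it takes -lu, giving *elu*.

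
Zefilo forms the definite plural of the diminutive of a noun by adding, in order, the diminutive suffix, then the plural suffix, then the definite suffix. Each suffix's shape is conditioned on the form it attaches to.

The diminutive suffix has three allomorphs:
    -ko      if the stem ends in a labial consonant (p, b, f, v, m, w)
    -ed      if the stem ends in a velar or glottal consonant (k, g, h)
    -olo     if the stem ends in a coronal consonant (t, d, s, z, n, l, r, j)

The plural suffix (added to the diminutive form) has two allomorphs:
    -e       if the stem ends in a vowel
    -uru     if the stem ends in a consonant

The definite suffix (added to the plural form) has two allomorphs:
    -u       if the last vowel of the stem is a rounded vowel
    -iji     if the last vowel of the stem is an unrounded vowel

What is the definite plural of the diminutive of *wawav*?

wawavkoeiji

*wawav* — final consonant /v/ (labial) → -ko → *wawavko*.
Since the final sound of the diminutive form *wawavko* is /o/ (a vowel), it takes -e, giving *wawavkoe*.
The plural form *wawavkoe*: last vowel = /e/, an unrounded vowel → -iji → *wawavkoeiji*.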